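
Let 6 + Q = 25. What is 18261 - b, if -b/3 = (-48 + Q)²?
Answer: 20784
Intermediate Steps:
Q = 19 (Q = -6 + 25 = 19)
b = -2523 (b = -3*(-48 + 19)² = -3*(-29)² = -3*841 = -2523)
18261 - b = 18261 - 1*(-2523) = 18261 + 2523 = 20784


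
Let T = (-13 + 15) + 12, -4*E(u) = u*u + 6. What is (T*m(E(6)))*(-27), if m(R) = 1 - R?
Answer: -4347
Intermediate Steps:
E(u) = -3/2 - u²/4 (E(u) = -(u*u + 6)/4 = -(u² + 6)/4 = -(6 + u²)/4 = -3/2 - u²/4)
T = 14 (T = 2 + 12 = 14)
(T*m(E(6)))*(-27) = (14*(1 - (-3/2 - ¼*6²)))*(-27) = (14*(1 - (-3/2 - ¼*36)))*(-27) = (14*(1 - (-3/2 - 9)))*(-27) = (14*(1 - 1*(-21/2)))*(-27) = (14*(1 + 21/2))*(-27) = (14*(23/2))*(-27) = 161*(-27) = -4347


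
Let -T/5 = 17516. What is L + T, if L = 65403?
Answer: -22177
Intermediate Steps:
T = -87580 (T = -5*17516 = -87580)
L + T = 65403 - 87580 = -22177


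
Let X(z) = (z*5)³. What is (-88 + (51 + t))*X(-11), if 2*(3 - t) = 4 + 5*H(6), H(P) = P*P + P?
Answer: 23458875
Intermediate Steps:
H(P) = P + P² (H(P) = P² + P = P + P²)
X(z) = 125*z³ (X(z) = (5*z)³ = 125*z³)
t = -104 (t = 3 - (4 + 5*(6*(1 + 6)))/2 = 3 - (4 + 5*(6*7))/2 = 3 - (4 + 5*42)/2 = 3 - (4 + 210)/2 = 3 - ½*214 = 3 - 107 = -104)
(-88 + (51 + t))*X(-11) = (-88 + (51 - 104))*(125*(-11)³) = (-88 - 53)*(125*(-1331)) = -141*(-166375) = 23458875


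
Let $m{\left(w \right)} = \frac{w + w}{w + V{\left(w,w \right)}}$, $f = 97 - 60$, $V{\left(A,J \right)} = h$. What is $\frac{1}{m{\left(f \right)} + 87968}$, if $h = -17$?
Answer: $\frac{10}{879717} \approx 1.1367 \cdot 10^{-5}$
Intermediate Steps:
$V{\left(A,J \right)} = -17$
$f = 37$
$m{\left(w \right)} = \frac{2 w}{-17 + w}$ ($m{\left(w \right)} = \frac{w + w}{w - 17} = \frac{2 w}{-17 + w}$)
$\frac{1}{m{\left(f \right)} + 87968} = \frac{1}{2 \cdot 37 \frac{1}{-17 + 37} + 87968} = \frac{1}{2 \cdot 37 \cdot \frac{1}{20} + 87968} = \frac{1}{\frac{37}{10} + 87968} = \frac{1}{\frac{879717}{10}} = \frac{10}{879717}$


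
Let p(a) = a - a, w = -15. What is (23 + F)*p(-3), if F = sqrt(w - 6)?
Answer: 0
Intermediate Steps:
p(a) = 0
F = I*sqrt(21) (F = sqrt(-15 - 6) = sqrt(-21) = I*sqrt(21) ≈ 4.5826*I)
(23 + F)*p(-3) = (23 + I*sqrt(21))*0 = 0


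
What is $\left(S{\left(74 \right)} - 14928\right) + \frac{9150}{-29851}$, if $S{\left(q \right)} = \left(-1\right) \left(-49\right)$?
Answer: $- \frac{444162179}{29851} \approx -14879.0$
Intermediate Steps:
$S{\left(q \right)} = 49$
$\left(S{\left(74 \right)} - 14928\right) + \frac{9150}{-29851} = \left(49 - 14928\right) + \frac{9150}{-29851} = -14879 + 9150 \left(- \frac{1}{29851}\right) = -14879 - \frac{9150}{29851} = - \frac{444162179}{29851}$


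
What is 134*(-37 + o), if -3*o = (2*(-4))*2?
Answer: -12730/3 ≈ -4243.3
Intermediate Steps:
o = 16/3 (o = -2*(-4)*2/3 = -(-8)*2/3 = -⅓*(-16) = 16/3 ≈ 5.3333)
134*(-37 + o) = 134*(-37 + 16/3) = 134*(-95/3) = -12730/3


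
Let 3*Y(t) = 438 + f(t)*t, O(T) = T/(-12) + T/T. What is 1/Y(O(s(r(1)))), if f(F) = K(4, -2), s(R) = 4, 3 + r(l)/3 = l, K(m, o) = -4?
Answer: 9/1306 ≈ 0.0068913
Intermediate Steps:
r(l) = -9 + 3*l
f(F) = -4
O(T) = 1 - T/12 (O(T) = T*(-1/12) + 1 = -T/12 + 1 = 1 - T/12)
Y(t) = 146 - 4*t/3 (Y(t) = (438 - 4*t)/3 = 146 - 4*t/3)
1/Y(O(s(r(1)))) = 1/(146 - 4*(1 - 1/12*4)/3) = 1/(146 - 4*(1 - ⅓)/3) = 1/(146 - 4/3*⅔) = 1/(146 - 8/9) = 1/(1306/9) = 9/1306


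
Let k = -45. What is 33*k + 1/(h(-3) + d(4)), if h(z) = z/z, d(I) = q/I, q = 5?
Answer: -13361/9 ≈ -1484.6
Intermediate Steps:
d(I) = 5/I
h(z) = 1
33*k + 1/(h(-3) + d(4)) = 33*(-45) + 1/(1 + 5/4) = -1485 + 1/(1 + 5*(¼)) = -1485 + 1/(1 + 5/4) = -1485 + 1/(9/4) = -1485 + 4/9 = -13361/9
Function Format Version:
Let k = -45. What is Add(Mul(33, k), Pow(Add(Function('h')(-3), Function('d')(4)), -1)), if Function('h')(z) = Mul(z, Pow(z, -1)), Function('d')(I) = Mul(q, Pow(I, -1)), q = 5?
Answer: Rational(-13361, 9) ≈ -1484.6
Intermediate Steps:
Function('d')(I) = Mul(5, Pow(I, -1))
Function('h')(z) = 1
Add(Mul(33, k), Pow(Add(Function('h')(-3), Function('d')(4)), -1)) = Add(Mul(33, -45), Pow(Add(1, Mul(5, Pow(4, -1))), -1)) = Add(-1485, Pow(Add(1, Mul(5, Rational(1, 4))), -1)) = Add(-1485, Pow(Add(1, Rational(5, 4)), -1)) = Add(-1485, Pow(Rational(9, 4), -1)) = Add(-1485, Rational(4, 9)) = Rational(-13361, 9)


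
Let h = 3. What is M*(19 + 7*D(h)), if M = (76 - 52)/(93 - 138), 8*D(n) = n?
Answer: -173/15 ≈ -11.533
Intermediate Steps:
D(n) = n/8
M = -8/15 (M = 24/(-45) = 24*(-1/45) = -8/15 ≈ -0.53333)
M*(19 + 7*D(h)) = -8*(19 + 7*((⅛)*3))/15 = -8*(19 + 7*(3/8))/15 = -8*(19 + 21/8)/15 = -8/15*173/8 = -173/15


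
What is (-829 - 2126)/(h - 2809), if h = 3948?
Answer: -2955/1139 ≈ -2.5944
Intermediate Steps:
(-829 - 2126)/(h - 2809) = (-829 - 2126)/(3948 - 2809) = -2955/1139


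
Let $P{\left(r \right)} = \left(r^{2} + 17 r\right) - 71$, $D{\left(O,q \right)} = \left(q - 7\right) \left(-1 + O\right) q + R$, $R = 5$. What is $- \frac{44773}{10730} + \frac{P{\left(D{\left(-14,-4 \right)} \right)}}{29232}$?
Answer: $\frac{18243641}{1802640} \approx 10.121$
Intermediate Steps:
$D{\left(O,q \right)} = 5 + q \left(-1 + O\right) \left(-7 + q\right)$ ($D{\left(O,q \right)} = \left(q - 7\right) \left(-1 + O\right) q + 5 = \left(-7 + q\right) \left(-1 + O\right) q + 5 = \left(-1 + O\right) \left(-7 + q\right) q + 5 = q \left(-1 + O\right) \left(-7 + q\right) + 5 = 5 + q \left(-1 + O\right) \left(-7 + q\right)$)
$P{\left(r \right)} = -71 + r^{2} + 17 r$
$- \frac{44773}{10730} + \frac{P{\left(D{\left(-14,-4 \right)} \right)}}{29232} = - \frac{44773}{10730} + \frac{-71 + \left(5 - \left(-4\right)^{2} + 7 \left(-4\right) - 14 \left(-4\right)^{2} - \left(-98\right) \left(-4\right)\right)^{2} + 17 \left(5 - \left(-4\right)^{2} + 7 \left(-4\right) - 14 \left(-4\right)^{2} - \left(-98\right) \left(-4\right)\right)}{29232} = \left(-44773\right) \frac{1}{10730} + \left(-71 + \left(5 - 16 - 28 - 224 - 392\right)^{2} + 17 \left(5 - 16 - 28 - 224 - 392\right)\right) \frac{1}{29232} = - \frac{44773}{10730} + \left(-71 + \left(5 - 16 - 28 - 224 - 392\right)^{2} + 17 \left(5 - 16 - 28 - 224 - 392\right)\right) \frac{1}{29232} = - \frac{44773}{10730} + \left(-71 + \left(-655\right)^{2} + 17 \left(-655\right)\right) \frac{1}{29232} = - \frac{44773}{10730} + \left(-71 + 429025 - 11135\right) \frac{1}{29232} = - \frac{44773}{10730} + 417819 \cdot \frac{1}{29232} = - \frac{44773}{10730} + \frac{139273}{9744} = \frac{18243641}{1802640}$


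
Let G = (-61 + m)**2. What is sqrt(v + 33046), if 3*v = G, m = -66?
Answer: sqrt(345801)/3 ≈ 196.02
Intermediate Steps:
G = 16129 (G = (-61 - 66)**2 = (-127)**2 = 16129)
v = 16129/3 (v = (1/3)*16129 = 16129/3 ≈ 5376.3)
sqrt(v + 33046) = sqrt(16129/3 + 33046) = sqrt(115267/3) = sqrt(345801)/3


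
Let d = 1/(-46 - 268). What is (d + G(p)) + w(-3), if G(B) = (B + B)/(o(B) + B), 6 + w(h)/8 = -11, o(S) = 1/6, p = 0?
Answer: -42705/314 ≈ -136.00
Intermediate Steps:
o(S) = 1/6 (o(S) = 1*(1/6) = 1/6)
w(h) = -136 (w(h) = -48 + 8*(-11) = -48 - 88 = -136)
d = -1/314 (d = 1/(-314) = -1/314 ≈ -0.0031847)
G(B) = 2*B/(1/6 + B) (G(B) = (B + B)/(1/6 + B) = (2*B)/(1/6 + B) = 2*B/(1/6 + B))
(d + G(p)) + w(-3) = (-1/314 + 12*0/(1 + 6*0)) - 136 = (-1/314 + 12*0/(1 + 0)) - 136 = (-1/314 + 12*0/1) - 136 = (-1/314 + 12*0*1) - 136 = (-1/314 + 0) - 136 = -1/314 - 136 = -42705/314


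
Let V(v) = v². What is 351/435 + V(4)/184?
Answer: 2981/3335 ≈ 0.89385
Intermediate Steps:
351/435 + V(4)/184 = 351/435 + 4²/184 = 351*(1/435) + 16*(1/184) = 117/145 + 2/23 = 2981/3335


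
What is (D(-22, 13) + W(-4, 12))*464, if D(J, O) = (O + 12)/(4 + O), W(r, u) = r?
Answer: -19952/17 ≈ -1173.6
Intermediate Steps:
D(J, O) = (12 + O)/(4 + O)
(D(-22, 13) + W(-4, 12))*464 = ((12 + 13)/(4 + 13) - 4)*464 = (25/17 - 4)*464 = -43/17*464 = -19952/17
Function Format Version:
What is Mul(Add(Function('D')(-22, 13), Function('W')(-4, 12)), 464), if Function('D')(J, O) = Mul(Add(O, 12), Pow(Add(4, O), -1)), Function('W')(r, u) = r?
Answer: Rational(-19952, 17) ≈ -1173.6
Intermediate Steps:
Function('D')(J, O) = Mul(Pow(Add(4, O), -1), Add(12, O)) (Function('D')(J, O) = Mul(Add(12, O), Pow(Add(4, O), -1)) = Mul(Pow(Add(4, O), -1), Add(12, O)))
Mul(Add(Function('D')(-22, 13), Function('W')(-4, 12)), 464) = Mul(Add(Mul(Pow(Add(4, 13), -1), Add(12, 13)), -4), 464) = Mul(Add(Mul(Pow(17, -1), 25), -4), 464) = Mul(Add(Mul(Rational(1, 17), 25), -4), 464) = Mul(Add(Rational(25, 17), -4), 464) = Mul(Rational(-43, 17), 464) = Rational(-19952, 17)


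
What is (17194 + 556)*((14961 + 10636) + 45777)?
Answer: 1266888500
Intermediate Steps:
(17194 + 556)*((14961 + 10636) + 45777) = 17750*(25597 + 45777) = 17750*71374 = 1266888500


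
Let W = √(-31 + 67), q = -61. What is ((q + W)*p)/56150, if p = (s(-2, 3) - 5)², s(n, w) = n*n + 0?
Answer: -11/11230 ≈ -0.00097952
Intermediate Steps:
s(n, w) = n² (s(n, w) = n² + 0 = n²)
p = 1 (p = ((-2)² - 5)² = (4 - 5)² = (-1)² = 1)
W = 6 (W = √36 = 6)
((q + W)*p)/56150 = ((-61 + 6)*1)/56150 = -55*1*(1/56150) = -55*1/56150 = -11/11230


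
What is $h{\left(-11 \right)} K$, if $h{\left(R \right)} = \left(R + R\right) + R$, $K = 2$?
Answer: $-66$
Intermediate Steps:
$h{\left(R \right)} = 3 R$ ($h{\left(R \right)} = 2 R + R = 3 R$)
$h{\left(-11 \right)} K = 3 \left(-11\right) 2 = \left(-33\right) 2 = -66$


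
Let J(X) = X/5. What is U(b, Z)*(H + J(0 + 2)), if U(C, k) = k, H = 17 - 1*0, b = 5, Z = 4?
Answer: 348/5 ≈ 69.600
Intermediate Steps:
J(X) = X/5 (J(X) = X*(1/5) = X/5)
H = 17 (H = 17 + 0 = 17)
U(b, Z)*(H + J(0 + 2)) = 4*(17 + (0 + 2)/5) = 4*(17 + (1/5)*2) = 4*(17 + 2/5) = 4*(87/5) = 348/5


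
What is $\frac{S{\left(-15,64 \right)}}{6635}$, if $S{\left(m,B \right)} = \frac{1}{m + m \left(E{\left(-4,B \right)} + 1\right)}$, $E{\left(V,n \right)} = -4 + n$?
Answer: $- \frac{1}{6170550} \approx -1.6206 \cdot 10^{-7}$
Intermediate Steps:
$S{\left(m,B \right)} = \frac{1}{m + m \left(-3 + B\right)}$ ($S{\left(m,B \right)} = \frac{1}{m + m \left(\left(-4 + B\right) + 1\right)} = \frac{1}{m + m \left(-3 + B\right)}$)
$\frac{S{\left(-15,64 \right)}}{6635} = \frac{\frac{1}{-15} \frac{1}{-2 + 64}}{6635} = - \frac{1}{15 \cdot 62} \cdot \frac{1}{6635} = \left(- \frac{1}{15}\right) \frac{1}{62} \cdot \frac{1}{6635} = \left(- \frac{1}{930}\right) \frac{1}{6635} = - \frac{1}{6170550}$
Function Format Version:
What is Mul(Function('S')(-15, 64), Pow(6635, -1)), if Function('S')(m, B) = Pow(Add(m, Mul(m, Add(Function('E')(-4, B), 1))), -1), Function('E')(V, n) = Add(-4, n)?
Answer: Rational(-1, 6170550) ≈ -1.6206e-7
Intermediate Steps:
Function('S')(m, B) = Pow(Add(m, Mul(m, Add(-3, B))), -1) (Function('S')(m, B) = Pow(Add(m, Mul(m, Add(Add(-4, B), 1))), -1) = Pow(Add(m, Mul(m, Add(-3, B))), -1))
Mul(Function('S')(-15, 64), Pow(6635, -1)) = Mul(Mul(Pow(-15, -1), Pow(Add(-2, 64), -1)), Pow(6635, -1)) = Mul(Mul(Rational(-1, 15), Pow(62, -1)), Rational(1, 6635)) = Mul(Mul(Rational(-1, 15), Rational(1, 62)), Rational(1, 6635)) = Mul(Rational(-1, 930), Rational(1, 6635)) = Rational(-1, 6170550)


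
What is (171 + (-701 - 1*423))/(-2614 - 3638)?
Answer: 953/6252 ≈ 0.15243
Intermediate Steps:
(171 + (-701 - 1*423))/(-2614 - 3638) = (171 + (-701 - 423))/(-6252) = (171 - 1124)*(-1/6252) = -953*(-1/6252) = 953/6252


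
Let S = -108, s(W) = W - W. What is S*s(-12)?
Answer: 0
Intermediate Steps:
s(W) = 0
S*s(-12) = -108*0 = 0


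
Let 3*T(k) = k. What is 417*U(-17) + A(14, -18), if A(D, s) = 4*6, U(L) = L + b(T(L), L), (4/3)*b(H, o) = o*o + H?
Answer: 163095/2 ≈ 81548.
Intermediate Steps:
T(k) = k/3
b(H, o) = 3*H/4 + 3*o²/4 (b(H, o) = 3*(o*o + H)/4 = 3*(o² + H)/4 = 3*(H + o²)/4 = 3*H/4 + 3*o²/4)
U(L) = 3*L²/4 + 5*L/4 (U(L) = L + (3*(L/3)/4 + 3*L²/4) = L + (L/4 + 3*L²/4) = 3*L²/4 + 5*L/4)
A(D, s) = 24
417*U(-17) + A(14, -18) = 417*((¼)*(-17)*(5 + 3*(-17))) + 24 = 417*((¼)*(-17)*(5 - 51)) + 24 = 417*((¼)*(-17)*(-46)) + 24 = 417*(391/2) + 24 = 163047/2 + 24 = 163095/2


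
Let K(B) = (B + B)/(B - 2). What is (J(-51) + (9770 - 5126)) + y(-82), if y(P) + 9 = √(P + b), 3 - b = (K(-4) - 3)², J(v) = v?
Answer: 4584 + 4*I*√46/3 ≈ 4584.0 + 9.0431*I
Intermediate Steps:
K(B) = 2*B/(-2 + B) (K(B) = (2*B)/(-2 + B) = 2*B/(-2 + B))
b = 2/9 (b = 3 - (2*(-4)/(-2 - 4) - 3)² = 3 - (2*(-4)/(-6) - 3)² = 3 - (2*(-4)*(-⅙) - 3)² = 3 - (4/3 - 3)² = 3 - (-5/3)² = 3 - 1*25/9 = 3 - 25/9 = 2/9 ≈ 0.22222)
y(P) = -9 + √(2/9 + P) (y(P) = -9 + √(P + 2/9) = -9 + √(2/9 + P))
(J(-51) + (9770 - 5126)) + y(-82) = (-51 + (9770 - 5126)) + (-9 + √(2 + 9*(-82))/3) = (-51 + 4644) + (-9 + √(2 - 738)/3) = 4593 + (-9 + √(-736)/3) = 4593 + (-9 + (4*I*√46)/3) = 4593 + (-9 + 4*I*√46/3) = 4584 + 4*I*√46/3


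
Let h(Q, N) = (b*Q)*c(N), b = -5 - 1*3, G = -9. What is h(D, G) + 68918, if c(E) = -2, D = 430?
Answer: 75798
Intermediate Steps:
b = -8 (b = -5 - 3 = -8)
h(Q, N) = 16*Q (h(Q, N) = -8*Q*(-2) = 16*Q)
h(D, G) + 68918 = 16*430 + 68918 = 6880 + 68918 = 75798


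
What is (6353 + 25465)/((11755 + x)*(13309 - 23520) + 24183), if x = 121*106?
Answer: -15909/125486204 ≈ -0.00012678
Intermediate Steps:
x = 12826
(6353 + 25465)/((11755 + x)*(13309 - 23520) + 24183) = (6353 + 25465)/((11755 + 12826)*(13309 - 23520) + 24183) = 31818/(24581*(-10211) + 24183) = 31818/(-250996591 + 24183) = 31818/(-250972408) = 31818*(-1/250972408) = -15909/125486204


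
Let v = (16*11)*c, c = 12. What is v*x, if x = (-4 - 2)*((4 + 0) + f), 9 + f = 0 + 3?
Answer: 25344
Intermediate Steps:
f = -6 (f = -9 + (0 + 3) = -9 + 3 = -6)
v = 2112 (v = (16*11)*12 = 176*12 = 2112)
x = 12 (x = (-4 - 2)*((4 + 0) - 6) = -6*(4 - 6) = -6*(-2) = 12)
v*x = 2112*12 = 25344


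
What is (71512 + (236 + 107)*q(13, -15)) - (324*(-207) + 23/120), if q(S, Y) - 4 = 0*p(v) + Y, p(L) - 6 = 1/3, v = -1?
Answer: 16176817/120 ≈ 1.3481e+5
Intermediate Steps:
p(L) = 19/3 (p(L) = 6 + 1/3 = 19/3)
q(S, Y) = 4 + Y (q(S, Y) = 4 + (0*(19/3) + Y) = 4 + (0 + Y) = 4 + Y)
(71512 + (236 + 107)*q(13, -15)) - (324*(-207) + 23/120) = (71512 + (236 + 107)*(4 - 15)) - (324*(-207) + 23/120) = (71512 + 343*(-11)) - (-67068 + 23*(1/120)) = (71512 - 3773) - (-67068 + 23/120) = 67739 - 1*(-8048137/120) = 67739 + 8048137/120 = 16176817/120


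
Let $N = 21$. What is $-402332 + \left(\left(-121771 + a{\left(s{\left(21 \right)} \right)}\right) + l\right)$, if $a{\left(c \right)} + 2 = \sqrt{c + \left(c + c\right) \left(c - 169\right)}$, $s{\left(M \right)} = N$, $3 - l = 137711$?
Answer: $-661813 + i \sqrt{6195} \approx -6.6181 \cdot 10^{5} + 78.708 i$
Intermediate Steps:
$l = -137708$ ($l = 3 - 137711 = -137708$)
$s{\left(M \right)} = 21$
$a{\left(c \right)} = -2 + \sqrt{c + 2 c \left(-169 + c\right)}$ ($a{\left(c \right)} = -2 + \sqrt{c + \left(c + c\right) \left(c - 169\right)} = -2 + \sqrt{c + 2 c \left(-169 + c\right)}$)
$-402332 + \left(\left(-121771 + a{\left(s{\left(21 \right)} \right)}\right) + l\right) = -402332 - \left(259481 - \sqrt{21} \sqrt{-337 + 2 \cdot 21}\right) = -402332 - \left(259481 - \sqrt{21} \sqrt{-337 + 42}\right) = -402332 - \left(259481 - i \sqrt{6195}\right) = -661813 + i \sqrt{6195}$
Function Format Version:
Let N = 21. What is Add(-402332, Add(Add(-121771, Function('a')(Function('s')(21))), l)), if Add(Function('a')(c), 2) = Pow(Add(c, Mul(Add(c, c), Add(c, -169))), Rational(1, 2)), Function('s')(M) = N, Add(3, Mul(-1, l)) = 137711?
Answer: Add(-661813, Mul(I, Pow(6195, Rational(1, 2)))) ≈ Add(-6.6181e+5, Mul(78.708, I))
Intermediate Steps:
l = -137708 (l = Add(3, Mul(-1, 137711)) = Add(3, -137711) = -137708)
Function('s')(M) = 21
Function('a')(c) = Add(-2, Pow(Add(c, Mul(2, c, Add(-169, c))), Rational(1, 2))) (Function('a')(c) = Add(-2, Pow(Add(c, Mul(Add(c, c), Add(c, -169))), Rational(1, 2))) = Add(-2, Pow(Add(c, Mul(Mul(2, c), Add(-169, c))), Rational(1, 2))) = Add(-2, Pow(Add(c, Mul(2, c, Add(-169, c))), Rational(1, 2))))
Add(-402332, Add(Add(-121771, Function('a')(Function('s')(21))), l)) = Add(-402332, Add(Add(-121771, Add(-2, Pow(Mul(21, Add(-337, Mul(2, 21))), Rational(1, 2)))), -137708)) = Add(-402332, Add(Add(-121771, Add(-2, Pow(Mul(21, Add(-337, 42)), Rational(1, 2)))), -137708)) = Add(-402332, Add(Add(-121771, Add(-2, Pow(Mul(21, -295), Rational(1, 2)))), -137708)) = Add(-402332, Add(Add(-121771, Add(-2, Pow(-6195, Rational(1, 2)))), -137708)) = Add(-402332, Add(Add(-121771, Add(-2, Mul(I, Pow(6195, Rational(1, 2))))), -137708)) = Add(-402332, Add(Add(-121773, Mul(I, Pow(6195, Rational(1, 2)))), -137708)) = Add(-402332, Add(-259481, Mul(I, Pow(6195, Rational(1, 2))))) = Add(-661813, Mul(I, Pow(6195, Rational(1, 2))))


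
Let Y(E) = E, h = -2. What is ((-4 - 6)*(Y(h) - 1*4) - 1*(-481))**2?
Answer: 292681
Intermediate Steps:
((-4 - 6)*(Y(h) - 1*4) - 1*(-481))**2 = ((-4 - 6)*(-2 - 1*4) - 1*(-481))**2 = (-10*(-2 - 4) + 481)**2 = (-10*(-6) + 481)**2 = (60 + 481)**2 = 541**2 = 292681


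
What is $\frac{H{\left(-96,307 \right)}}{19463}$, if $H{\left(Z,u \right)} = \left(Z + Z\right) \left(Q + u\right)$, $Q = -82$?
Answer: $- \frac{43200}{19463} \approx -2.2196$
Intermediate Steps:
$H{\left(Z,u \right)} = 2 Z \left(-82 + u\right)$ ($H{\left(Z,u \right)} = \left(Z + Z\right) \left(-82 + u\right) = 2 Z \left(-82 + u\right)$)
$\frac{H{\left(-96,307 \right)}}{19463} = \frac{2 \left(-96\right) \left(-82 + 307\right)}{19463} = 2 \left(-96\right) 225 \cdot \frac{1}{19463} = \left(-43200\right) \frac{1}{19463} = - \frac{43200}{19463}$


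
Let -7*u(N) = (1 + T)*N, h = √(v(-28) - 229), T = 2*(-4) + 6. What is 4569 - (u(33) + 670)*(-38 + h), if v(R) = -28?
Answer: 211457/7 - 4723*I*√257/7 ≈ 30208.0 - 10817.0*I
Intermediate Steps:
T = -2 (T = -8 + 6 = -2)
h = I*√257 (h = √(-28 - 229) = √(-257) = I*√257 ≈ 16.031*I)
u(N) = N/7 (u(N) = -(1 - 2)*N/7 = -(-1)*N/7 = N/7)
4569 - (u(33) + 670)*(-38 + h) = 4569 - ((⅐)*33 + 670)*(-38 + I*√257) = 4569 - (33/7 + 670)*(-38 + I*√257) = 4569 - 4723*(-38 + I*√257)/7 = 4569 - (-179474/7 + 4723*I*√257/7) = 4569 + (179474/7 - 4723*I*√257/7) = 211457/7 - 4723*I*√257/7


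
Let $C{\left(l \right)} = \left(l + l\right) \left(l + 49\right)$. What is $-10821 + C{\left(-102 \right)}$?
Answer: $-9$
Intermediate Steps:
$C{\left(l \right)} = 2 l \left(49 + l\right)$
$-10821 + C{\left(-102 \right)} = -10821 + 2 \left(-102\right) \left(49 - 102\right) = -10821 + 2 \left(-102\right) \left(-53\right) = -10821 + 10812 = -9$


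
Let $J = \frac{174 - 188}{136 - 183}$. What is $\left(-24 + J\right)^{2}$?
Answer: $\frac{1240996}{2209} \approx 561.79$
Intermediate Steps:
$J = \frac{14}{47}$ ($J = - \frac{14}{-47} = \left(-14\right) \left(- \frac{1}{47}\right) = \frac{14}{47} \approx 0.29787$)
$\left(-24 + J\right)^{2} = \left(-24 + \frac{14}{47}\right)^{2} = \left(- \frac{1114}{47}\right)^{2} = \frac{1240996}{2209}$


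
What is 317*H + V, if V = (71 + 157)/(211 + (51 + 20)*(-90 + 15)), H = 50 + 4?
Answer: 43770612/2557 ≈ 17118.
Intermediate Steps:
H = 54
V = -114/2557 (V = 228/(211 + 71*(-75)) = 228/(211 - 5325) = 228/(-5114) = 228*(-1/5114) = -114/2557 ≈ -0.044583)
317*H + V = 317*54 - 114/2557 = 17118 - 114/2557 = 43770612/2557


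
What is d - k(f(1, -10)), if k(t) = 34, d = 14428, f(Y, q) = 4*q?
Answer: 14394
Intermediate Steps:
d - k(f(1, -10)) = 14428 - 1*34 = 14428 - 34 = 14394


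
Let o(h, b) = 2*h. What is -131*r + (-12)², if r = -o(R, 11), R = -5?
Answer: -1166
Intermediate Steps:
r = 10 (r = -2*(-5) = -1*(-10) = 10)
-131*r + (-12)² = -131*10 + (-12)² = -1310 + 144 = -1166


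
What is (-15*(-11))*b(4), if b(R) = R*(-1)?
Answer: -660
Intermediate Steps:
b(R) = -R
(-15*(-11))*b(4) = (-15*(-11))*(-1*4) = 165*(-4) = -660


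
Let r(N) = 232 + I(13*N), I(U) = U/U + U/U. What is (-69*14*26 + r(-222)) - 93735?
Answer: -118617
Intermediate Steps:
I(U) = 2 (I(U) = 1 + 1 = 2)
r(N) = 234 (r(N) = 232 + 2 = 234)
(-69*14*26 + r(-222)) - 93735 = (-69*14*26 + 234) - 93735 = (-966*26 + 234) - 93735 = (-25116 + 234) - 93735 = -24882 - 93735 = -118617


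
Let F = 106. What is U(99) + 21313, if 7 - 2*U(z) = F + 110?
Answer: 42417/2 ≈ 21209.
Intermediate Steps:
U(z) = -209/2 (U(z) = 7/2 - (106 + 110)/2 = 7/2 - 1/2*216 = 7/2 - 108 = -209/2)
U(99) + 21313 = -209/2 + 21313 = 42417/2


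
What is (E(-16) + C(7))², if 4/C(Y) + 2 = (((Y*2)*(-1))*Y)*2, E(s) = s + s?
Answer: 10048900/9801 ≈ 1025.3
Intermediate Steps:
E(s) = 2*s
C(Y) = 4/(-2 - 4*Y²) (C(Y) = 4/(-2 + (((Y*2)*(-1))*Y)*2) = 4/(-2 + (((2*Y)*(-1))*Y)*2) = 4/(-2 + ((-2*Y)*Y)*2) = 4/(-2 - 2*Y²*2) = 4/(-2 - 4*Y²))
(E(-16) + C(7))² = (2*(-16) - 2/(1 + 2*7²))² = (-32 - 2/(1 + 2*49))² = (-32 - 2/(1 + 98))² = (-32 - 2/99)² = (-3170/99)² = 10048900/9801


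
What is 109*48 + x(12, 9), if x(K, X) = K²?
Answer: 5376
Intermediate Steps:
109*48 + x(12, 9) = 109*48 + 12² = 5232 + 144 = 5376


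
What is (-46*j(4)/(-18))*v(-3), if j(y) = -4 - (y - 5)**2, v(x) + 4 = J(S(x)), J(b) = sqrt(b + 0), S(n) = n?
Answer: 460/9 - 115*I*sqrt(3)/9 ≈ 51.111 - 22.132*I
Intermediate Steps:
J(b) = sqrt(b)
v(x) = -4 + sqrt(x)
j(y) = -4 - (-5 + y)**2
(-46*j(4)/(-18))*v(-3) = (-46*(-4 - (-5 + 4)**2)/(-18))*(-4 + sqrt(-3)) = (-46*(-4 - 1*(-1)**2)*(-1)/18)*(-4 + I*sqrt(3)) = (-46*(-4 - 1*1)*(-1)/18)*(-4 + I*sqrt(3)) = (-46*(-4 - 1)*(-1)/18)*(-4 + I*sqrt(3)) = (-(-230)*(-1)/18)*(-4 + I*sqrt(3)) = (-46*5/18)*(-4 + I*sqrt(3)) = -115*(-4 + I*sqrt(3))/9 = 460/9 - 115*I*sqrt(3)/9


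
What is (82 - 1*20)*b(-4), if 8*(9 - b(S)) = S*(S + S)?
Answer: 310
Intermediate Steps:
b(S) = 9 - S²/4 (b(S) = 9 - S*(S + S)/8 = 9 - S*2*S/8 = 9 - S²/4)
(82 - 1*20)*b(-4) = (82 - 1*20)*(9 - ¼*(-4)²) = (82 - 20)*(9 - ¼*16) = 62*(9 - 4) = 62*5 = 310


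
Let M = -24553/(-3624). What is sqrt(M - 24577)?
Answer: I*sqrt(80672500470)/1812 ≈ 156.75*I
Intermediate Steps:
M = 24553/3624 (M = -24553*(-1/3624) = 24553/3624 ≈ 6.7751)
sqrt(M - 24577) = sqrt(24553/3624 - 24577) = sqrt(-89042495/3624) = I*sqrt(80672500470)/1812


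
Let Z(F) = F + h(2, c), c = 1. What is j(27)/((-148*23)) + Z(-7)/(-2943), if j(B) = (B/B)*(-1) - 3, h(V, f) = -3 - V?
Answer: 4385/834831 ≈ 0.0052526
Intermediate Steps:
j(B) = -4 (j(B) = 1*(-1) - 3 = -1 - 3 = -4)
Z(F) = -5 + F (Z(F) = F + (-3 - 1*2) = F + (-3 - 2) = F - 5 = -5 + F)
j(27)/((-148*23)) + Z(-7)/(-2943) = -4/((-148*23)) + (-5 - 7)/(-2943) = -4/(-3404) - 12*(-1/2943) = -4*(-1/3404) + 4/981 = 1/851 + 4/981 = 4385/834831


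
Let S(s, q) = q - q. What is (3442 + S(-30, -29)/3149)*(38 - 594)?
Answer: -1913752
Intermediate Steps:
S(s, q) = 0
(3442 + S(-30, -29)/3149)*(38 - 594) = (3442 + 0/3149)*(38 - 594) = (3442 + 0*(1/3149))*(-556) = (3442 + 0)*(-556) = 3442*(-556) = -1913752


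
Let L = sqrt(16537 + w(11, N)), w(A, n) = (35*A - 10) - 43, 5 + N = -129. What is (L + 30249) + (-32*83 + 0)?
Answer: 27593 + sqrt(16869) ≈ 27723.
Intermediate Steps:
N = -134 (N = -5 - 129 = -134)
w(A, n) = -53 + 35*A (w(A, n) = (-10 + 35*A) - 43 = -53 + 35*A)
L = sqrt(16869) (L = sqrt(16537 + (-53 + 35*11)) = sqrt(16537 + (-53 + 385)) = sqrt(16537 + 332) = sqrt(16869) ≈ 129.88)
(L + 30249) + (-32*83 + 0) = (sqrt(16869) + 30249) + (-32*83 + 0) = (30249 + sqrt(16869)) + (-2656 + 0) = (30249 + sqrt(16869)) - 2656 = 27593 + sqrt(16869)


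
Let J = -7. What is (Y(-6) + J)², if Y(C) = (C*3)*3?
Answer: 3721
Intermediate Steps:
Y(C) = 9*C (Y(C) = (3*C)*3 = 9*C)
(Y(-6) + J)² = (9*(-6) - 7)² = (-54 - 7)² = (-61)² = 3721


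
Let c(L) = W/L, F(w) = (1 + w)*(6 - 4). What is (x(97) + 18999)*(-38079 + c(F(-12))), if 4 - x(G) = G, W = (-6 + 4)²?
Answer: -7919175126/11 ≈ -7.1993e+8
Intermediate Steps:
F(w) = 2 + 2*w (F(w) = (1 + w)*2 = 2 + 2*w)
W = 4 (W = (-2)² = 4)
x(G) = 4 - G
c(L) = 4/L
(x(97) + 18999)*(-38079 + c(F(-12))) = ((4 - 1*97) + 18999)*(-38079 + 4/(2 + 2*(-12))) = ((4 - 97) + 18999)*(-38079 + 4/(2 - 24)) = (-93 + 18999)*(-38079 + 4/(-22)) = 18906*(-38079 + 4*(-1/22)) = 18906*(-38079 - 2/11) = 18906*(-418871/11) = -7919175126/11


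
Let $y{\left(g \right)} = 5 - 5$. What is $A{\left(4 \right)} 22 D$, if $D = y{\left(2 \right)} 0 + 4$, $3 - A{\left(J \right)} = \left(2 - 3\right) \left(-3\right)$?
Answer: $0$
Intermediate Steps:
$y{\left(g \right)} = 0$ ($y{\left(g \right)} = 5 - 5 = 0$)
$A{\left(J \right)} = 0$ ($A{\left(J \right)} = 3 - \left(2 - 3\right) \left(-3\right) = 3 - \left(-1\right) \left(-3\right) = 3 - 3 = 0$)
$D = 4$ ($D = 0 \cdot 0 + 4 = 0 + 4 = 4$)
$A{\left(4 \right)} 22 D = 0 \cdot 22 \cdot 4 = 0 \cdot 4 = 0$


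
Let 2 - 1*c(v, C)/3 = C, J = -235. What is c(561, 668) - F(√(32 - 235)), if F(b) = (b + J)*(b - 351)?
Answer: -84280 + 586*I*√203 ≈ -84280.0 + 8349.2*I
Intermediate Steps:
c(v, C) = 6 - 3*C
F(b) = (-351 + b)*(-235 + b) (F(b) = (b - 235)*(b - 351) = (-235 + b)*(-351 + b) = (-351 + b)*(-235 + b))
c(561, 668) - F(√(32 - 235)) = (6 - 3*668) - (82485 + (√(32 - 235))² - 586*√(32 - 235)) = (6 - 2004) - (82485 + (√(-203))² - 586*I*√203) = -1998 - (82485 + (I*√203)² - 586*I*√203) = -1998 - (82485 - 203 - 586*I*√203) = -1998 - (82282 - 586*I*√203) = -1998 + (-82282 + 586*I*√203) = -84280 + 586*I*√203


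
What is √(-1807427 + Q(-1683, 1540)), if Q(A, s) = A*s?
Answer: I*√4399247 ≈ 2097.4*I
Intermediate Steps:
√(-1807427 + Q(-1683, 1540)) = √(-1807427 - 1683*1540) = √(-1807427 - 2591820) = √(-4399247) = I*√4399247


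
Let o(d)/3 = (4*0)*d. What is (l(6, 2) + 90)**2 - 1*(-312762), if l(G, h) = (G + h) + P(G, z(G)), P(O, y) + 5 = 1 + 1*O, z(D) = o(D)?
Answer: 322762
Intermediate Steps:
o(d) = 0 (o(d) = 3*((4*0)*d) = 3*(0*d) = 3*0 = 0)
z(D) = 0
P(O, y) = -4 + O (P(O, y) = -5 + (1 + 1*O) = -5 + (1 + O) = -4 + O)
l(G, h) = -4 + h + 2*G (l(G, h) = (G + h) + (-4 + G) = -4 + h + 2*G)
(l(6, 2) + 90)**2 - 1*(-312762) = ((-4 + 2 + 2*6) + 90)**2 - 1*(-312762) = ((-4 + 2 + 12) + 90)**2 + 312762 = (10 + 90)**2 + 312762 = 100**2 + 312762 = 10000 + 312762 = 322762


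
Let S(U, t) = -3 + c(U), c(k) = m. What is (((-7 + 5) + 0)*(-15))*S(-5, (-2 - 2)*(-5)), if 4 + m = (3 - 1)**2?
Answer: -90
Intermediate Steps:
m = 0 (m = -4 + (3 - 1)**2 = -4 + 2**2 = -4 + 4 = 0)
c(k) = 0
S(U, t) = -3 (S(U, t) = -3 + 0 = -3)
(((-7 + 5) + 0)*(-15))*S(-5, (-2 - 2)*(-5)) = (((-7 + 5) + 0)*(-15))*(-3) = ((-2 + 0)*(-15))*(-3) = -2*(-15)*(-3) = 30*(-3) = -90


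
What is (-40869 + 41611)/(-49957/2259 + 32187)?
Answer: 119727/5190034 ≈ 0.023069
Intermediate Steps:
(-40869 + 41611)/(-49957/2259 + 32187) = 742/(-49957*1/2259 + 32187) = 742/(-49957/2259 + 32187) = 742/(72660476/2259) = 742*(2259/72660476) = 119727/5190034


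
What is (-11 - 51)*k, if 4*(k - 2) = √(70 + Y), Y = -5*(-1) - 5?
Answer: -124 - 31*√70/2 ≈ -253.68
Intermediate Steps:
Y = 0 (Y = 5 - 5 = 0)
k = 2 + √70/4 (k = 2 + √(70 + 0)/4 = 2 + √70/4 ≈ 4.0917)
(-11 - 51)*k = (-11 - 51)*(2 + √70/4) = -62*(2 + √70/4) = -124 - 31*√70/2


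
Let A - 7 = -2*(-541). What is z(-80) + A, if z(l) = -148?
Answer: 941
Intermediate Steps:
A = 1089 (A = 7 - 2*(-541) = 7 + 1082 = 1089)
z(-80) + A = -148 + 1089 = 941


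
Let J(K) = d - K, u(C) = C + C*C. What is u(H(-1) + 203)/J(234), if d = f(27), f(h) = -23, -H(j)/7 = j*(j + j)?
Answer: -35910/257 ≈ -139.73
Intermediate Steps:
H(j) = -14*j² (H(j) = -7*j*(j + j) = -7*j*2*j = -14*j²)
d = -23
u(C) = C + C²
J(K) = -23 - K
u(H(-1) + 203)/J(234) = ((-14*(-1)² + 203)*(1 + (-14*(-1)² + 203)))/(-23 - 1*234) = ((-14*1 + 203)*(1 + (-14*1 + 203)))/(-23 - 234) = ((-14 + 203)*(1 + (-14 + 203)))/(-257) = (189*(1 + 189))*(-1/257) = (189*190)*(-1/257) = 35910*(-1/257) = -35910/257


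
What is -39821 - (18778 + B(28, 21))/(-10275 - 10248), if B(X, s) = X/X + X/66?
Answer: -26968510918/677259 ≈ -39820.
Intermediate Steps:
B(X, s) = 1 + X/66 (B(X, s) = 1 + X*(1/66) = 1 + X/66)
-39821 - (18778 + B(28, 21))/(-10275 - 10248) = -39821 - (18778 + (1 + (1/66)*28))/(-10275 - 10248) = -39821 - (18778 + (1 + 14/33))/(-20523) = -39821 - (18778 + 47/33)*(-1)/20523 = -39821 - 619721*(-1)/(33*20523) = -39821 - 1*(-619721/677259) = -39821 + 619721/677259 = -26968510918/677259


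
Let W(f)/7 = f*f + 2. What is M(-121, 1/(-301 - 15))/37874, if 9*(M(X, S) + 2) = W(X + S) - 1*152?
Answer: 10218899647/34037515296 ≈ 0.30022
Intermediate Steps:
W(f) = 14 + 7*f² (W(f) = 7*(f*f + 2) = 7*(f² + 2) = 7*(2 + f²) = 14 + 7*f²)
M(X, S) = -52/3 + 7*(S + X)²/9 (M(X, S) = -2 + ((14 + 7*(X + S)²) - 1*152)/9 = -2 + ((14 + 7*(S + X)²) - 152)/9 = -2 + (-138 + 7*(S + X)²)/9 = -2 + (-46/3 + 7*(S + X)²/9) = -52/3 + 7*(S + X)²/9)
M(-121, 1/(-301 - 15))/37874 = (-52/3 + 7*(1/(-301 - 15) - 121)²/9)/37874 = (-52/3 + 7*(1/(-316) - 121)²/9)*(1/37874) = (-52/3 + 7*(-1/316 - 121)²/9)*(1/37874) = (-52/3 + 7*(-38237/316)²/9)*(1/37874) = (-52/3 + (7/9)*(1462068169/99856))*(1/37874) = (-52/3 + 10234477183/898704)*(1/37874) = (10218899647/898704)*(1/37874) = 10218899647/34037515296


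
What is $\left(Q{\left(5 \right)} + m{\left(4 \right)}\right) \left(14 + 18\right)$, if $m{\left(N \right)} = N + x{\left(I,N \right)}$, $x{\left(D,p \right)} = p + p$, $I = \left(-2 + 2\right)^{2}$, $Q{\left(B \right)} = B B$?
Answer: $1184$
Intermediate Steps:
$Q{\left(B \right)} = B^{2}$
$I = 0$ ($I = 0^{2} = 0$)
$x{\left(D,p \right)} = 2 p$
$m{\left(N \right)} = 3 N$ ($m{\left(N \right)} = N + 2 N = 3 N$)
$\left(Q{\left(5 \right)} + m{\left(4 \right)}\right) \left(14 + 18\right) = \left(5^{2} + 3 \cdot 4\right) \left(14 + 18\right) = \left(25 + 12\right) 32 = 37 \cdot 32 = 1184$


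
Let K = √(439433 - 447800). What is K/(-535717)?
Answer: -I*√8367/535717 ≈ -0.00017075*I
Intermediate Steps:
K = I*√8367 (K = √(-8367) = I*√8367 ≈ 91.471*I)
K/(-535717) = (I*√8367)/(-535717) = (I*√8367)*(-1/535717) = -I*√8367/535717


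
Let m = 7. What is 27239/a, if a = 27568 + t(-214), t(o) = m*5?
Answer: 27239/27603 ≈ 0.98681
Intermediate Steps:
t(o) = 35 (t(o) = 7*5 = 35)
a = 27603 (a = 27568 + 35 = 27603)
27239/a = 27239/27603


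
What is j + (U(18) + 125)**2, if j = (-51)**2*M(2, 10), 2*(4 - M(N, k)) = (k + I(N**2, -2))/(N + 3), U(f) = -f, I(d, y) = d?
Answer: 91058/5 ≈ 18212.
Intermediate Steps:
M(N, k) = 4 - (k + N**2)/(2*(3 + N)) (M(N, k) = 4 - (k + N**2)/(2*(N + 3)) = 4 - (k + N**2)/(2*(3 + N)))
j = 33813/5 (j = (-51)**2*((24 - 1*10 - 1*2**2 + 8*2)/(2*(3 + 2))) = 2601*((1/2)*(24 - 10 - 1*4 + 16)/5) = 2601*((1/2)*(1/5)*(24 - 10 - 4 + 16)) = 2601*((1/2)*(1/5)*26) = 2601*(13/5) = 33813/5 ≈ 6762.6)
j + (U(18) + 125)**2 = 33813/5 + (-1*18 + 125)**2 = 33813/5 + (-18 + 125)**2 = 33813/5 + 107**2 = 33813/5 + 11449 = 91058/5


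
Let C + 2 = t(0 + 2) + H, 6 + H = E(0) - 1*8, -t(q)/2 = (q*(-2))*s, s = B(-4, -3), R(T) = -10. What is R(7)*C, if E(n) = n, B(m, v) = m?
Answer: 480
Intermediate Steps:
s = -4
t(q) = -16*q (t(q) = -2*q*(-2)*(-4) = -2*(-2*q)*(-4) = -16*q)
H = -14 (H = -6 + (0 - 1*8) = -6 + (0 - 8) = -6 - 8 = -14)
C = -48 (C = -2 + (-16*(0 + 2) - 14) = -2 + (-16*2 - 14) = -2 + (-32 - 14) = -2 - 46 = -48)
R(7)*C = -10*(-48) = 480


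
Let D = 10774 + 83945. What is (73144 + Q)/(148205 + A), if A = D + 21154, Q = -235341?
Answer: -9541/15534 ≈ -0.61420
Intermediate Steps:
D = 94719
A = 115873 (A = 94719 + 21154 = 115873)
(73144 + Q)/(148205 + A) = (73144 - 235341)/(148205 + 115873) = -162197/264078 = -162197*1/264078 = -9541/15534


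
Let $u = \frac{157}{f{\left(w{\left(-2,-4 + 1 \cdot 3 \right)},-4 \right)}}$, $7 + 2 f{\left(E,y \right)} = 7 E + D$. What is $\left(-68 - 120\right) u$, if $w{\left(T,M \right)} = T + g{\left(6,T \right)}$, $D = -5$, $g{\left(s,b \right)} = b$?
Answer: $\frac{7379}{5} \approx 1475.8$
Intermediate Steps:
$w{\left(T,M \right)} = 2 T$ ($w{\left(T,M \right)} = T + T = 2 T$)
$f{\left(E,y \right)} = -6 + \frac{7 E}{2}$ ($f{\left(E,y \right)} = - \frac{7}{2} + \frac{7 E - 5}{2} = - \frac{7}{2} + \frac{-5 + 7 E}{2} = - \frac{7}{2} + \left(- \frac{5}{2} + \frac{7 E}{2}\right) = -6 + \frac{7 E}{2}$)
$u = - \frac{157}{20}$ ($u = \frac{157}{-6 + \frac{7 \cdot 2 \left(-2\right)}{2}} = \frac{157}{-6 + \frac{7}{2} \left(-4\right)} = \frac{157}{-6 - 14} = \frac{157}{-20} = 157 \left(- \frac{1}{20}\right) = - \frac{157}{20} \approx -7.85$)
$\left(-68 - 120\right) u = \left(-68 - 120\right) \left(- \frac{157}{20}\right) = \left(-188\right) \left(- \frac{157}{20}\right) = \frac{7379}{5}$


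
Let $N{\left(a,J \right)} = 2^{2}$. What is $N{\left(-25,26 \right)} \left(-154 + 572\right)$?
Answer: $1672$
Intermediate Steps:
$N{\left(a,J \right)} = 4$
$N{\left(-25,26 \right)} \left(-154 + 572\right) = 4 \left(-154 + 572\right) = 4 \cdot 418 = 1672$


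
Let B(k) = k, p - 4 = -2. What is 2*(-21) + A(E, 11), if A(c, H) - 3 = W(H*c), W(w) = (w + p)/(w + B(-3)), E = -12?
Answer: -1027/27 ≈ -38.037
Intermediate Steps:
p = 2 (p = 4 - 2 = 2)
W(w) = (2 + w)/(-3 + w) (W(w) = (w + 2)/(w - 3) = (2 + w)/(-3 + w))
A(c, H) = 3 + (2 + H*c)/(-3 + H*c)
2*(-21) + A(E, 11) = 2*(-21) + (-7 + 4*11*(-12))/(-3 + 11*(-12)) = -42 + (-7 - 528)/(-3 - 132) = -42 - 535/(-135) = -42 - 1/135*(-535) = -42 + 107/27 = -1027/27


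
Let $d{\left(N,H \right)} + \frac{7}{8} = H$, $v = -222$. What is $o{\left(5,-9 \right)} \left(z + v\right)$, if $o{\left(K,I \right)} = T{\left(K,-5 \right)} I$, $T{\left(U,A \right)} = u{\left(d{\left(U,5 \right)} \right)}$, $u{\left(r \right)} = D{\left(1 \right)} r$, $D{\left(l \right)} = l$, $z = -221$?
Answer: $\frac{131571}{8} \approx 16446.0$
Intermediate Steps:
$d{\left(N,H \right)} = - \frac{7}{8} + H$
$u{\left(r \right)} = r$ ($u{\left(r \right)} = 1 r = r$)
$T{\left(U,A \right)} = \frac{33}{8}$ ($T{\left(U,A \right)} = - \frac{7}{8} + 5 = \frac{33}{8}$)
$o{\left(K,I \right)} = \frac{33 I}{8}$
$o{\left(5,-9 \right)} \left(z + v\right) = \frac{33}{8} \left(-9\right) \left(-221 - 222\right) = \left(- \frac{297}{8}\right) \left(-443\right) = \frac{131571}{8}$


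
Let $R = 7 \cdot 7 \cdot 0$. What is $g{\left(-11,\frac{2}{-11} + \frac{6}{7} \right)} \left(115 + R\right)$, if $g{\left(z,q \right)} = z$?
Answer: $-1265$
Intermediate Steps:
$R = 0$ ($R = 49 \cdot 0 = 0$)
$g{\left(-11,\frac{2}{-11} + \frac{6}{7} \right)} \left(115 + R\right) = - 11 \left(115 + 0\right) = \left(-11\right) 115 = -1265$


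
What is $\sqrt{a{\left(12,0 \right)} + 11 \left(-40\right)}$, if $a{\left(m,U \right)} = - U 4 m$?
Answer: $2 i \sqrt{110} \approx 20.976 i$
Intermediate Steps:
$a{\left(m,U \right)} = - 4 U m$
$\sqrt{a{\left(12,0 \right)} + 11 \left(-40\right)} = \sqrt{\left(-4\right) 0 \cdot 12 + 11 \left(-40\right)} = \sqrt{0 - 440} = \sqrt{-440} = 2 i \sqrt{110}$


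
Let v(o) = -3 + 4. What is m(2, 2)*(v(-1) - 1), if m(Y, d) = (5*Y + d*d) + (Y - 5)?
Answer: 0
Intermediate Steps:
m(Y, d) = -5 + d² + 6*Y (m(Y, d) = (5*Y + d²) + (-5 + Y) = (d² + 5*Y) + (-5 + Y) = -5 + d² + 6*Y)
v(o) = 1
m(2, 2)*(v(-1) - 1) = (-5 + 2² + 6*2)*(1 - 1) = (-5 + 4 + 12)*0 = 11*0 = 0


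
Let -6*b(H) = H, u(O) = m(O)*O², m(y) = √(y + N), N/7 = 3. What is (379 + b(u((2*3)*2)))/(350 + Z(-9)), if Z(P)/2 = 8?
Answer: 379/366 - 4*√33/61 ≈ 0.65883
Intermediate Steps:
N = 21 (N = 7*3 = 21)
Z(P) = 16 (Z(P) = 2*8 = 16)
m(y) = √(21 + y) (m(y) = √(y + 21) = √(21 + y))
u(O) = O²*√(21 + O) (u(O) = √(21 + O)*O² = O²*√(21 + O))
b(H) = -H/6
(379 + b(u((2*3)*2)))/(350 + Z(-9)) = (379 - ((2*3)*2)²*√(21 + (2*3)*2)/6)/(350 + 16) = (379 - (6*2)²*√(21 + 6*2)/6)/366 = (379 - 12²*√(21 + 12)/6)*(1/366) = (379 - 24*√33)*(1/366) = 379/366 - 4*√33/61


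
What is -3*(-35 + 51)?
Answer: -48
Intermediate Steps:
-3*(-35 + 51) = -3*16 = -48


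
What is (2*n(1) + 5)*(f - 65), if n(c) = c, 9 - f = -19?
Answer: -259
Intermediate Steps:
f = 28 (f = 9 - 1*(-19) = 9 + 19 = 28)
(2*n(1) + 5)*(f - 65) = (2*1 + 5)*(28 - 65) = (2 + 5)*(-37) = 7*(-37) = -259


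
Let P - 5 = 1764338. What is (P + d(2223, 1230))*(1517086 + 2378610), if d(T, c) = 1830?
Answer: 6880473091408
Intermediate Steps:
P = 1764343 (P = 5 + 1764338 = 1764343)
(P + d(2223, 1230))*(1517086 + 2378610) = (1764343 + 1830)*(1517086 + 2378610) = 1766173*3895696 = 6880473091408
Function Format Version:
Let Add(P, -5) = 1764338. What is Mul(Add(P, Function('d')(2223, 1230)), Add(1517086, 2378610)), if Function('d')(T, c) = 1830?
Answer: 6880473091408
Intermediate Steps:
P = 1764343 (P = Add(5, 1764338) = 1764343)
Mul(Add(P, Function('d')(2223, 1230)), Add(1517086, 2378610)) = Mul(Add(1764343, 1830), Add(1517086, 2378610)) = Mul(1766173, 3895696) = 6880473091408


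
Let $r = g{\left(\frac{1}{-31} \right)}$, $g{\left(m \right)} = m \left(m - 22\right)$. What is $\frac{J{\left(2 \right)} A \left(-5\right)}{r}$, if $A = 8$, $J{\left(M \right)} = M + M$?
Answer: $- \frac{153760}{683} \approx -225.12$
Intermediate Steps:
$J{\left(M \right)} = 2 M$
$g{\left(m \right)} = m \left(-22 + m\right)$
$r = \frac{683}{961}$ ($r = \frac{-22 + \frac{1}{-31}}{-31} = - \frac{-22 - \frac{1}{31}}{31} = \left(- \frac{1}{31}\right) \left(- \frac{683}{31}\right) = \frac{683}{961} \approx 0.71072$)
$\frac{J{\left(2 \right)} A \left(-5\right)}{r} = \frac{2 \cdot 2 \cdot 8 \left(-5\right)}{\frac{683}{961}} = 4 \cdot 8 \left(-5\right) \frac{961}{683} = 32 \left(-5\right) \frac{961}{683} = \left(-160\right) \frac{961}{683} = - \frac{153760}{683}$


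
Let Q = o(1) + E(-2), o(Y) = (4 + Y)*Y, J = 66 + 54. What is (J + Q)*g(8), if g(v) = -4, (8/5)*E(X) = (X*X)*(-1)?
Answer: -490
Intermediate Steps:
J = 120
E(X) = -5*X²/8 (E(X) = 5*((X*X)*(-1))/8 = 5*(X²*(-1))/8 = 5*(-X²)/8 = -5*X²/8)
o(Y) = Y*(4 + Y)
Q = 5/2 (Q = 1*(4 + 1) - 5/8*(-2)² = 1*5 - 5/8*4 = 5 - 5/2 = 5/2 ≈ 2.5000)
(J + Q)*g(8) = (120 + 5/2)*(-4) = (245/2)*(-4) = -490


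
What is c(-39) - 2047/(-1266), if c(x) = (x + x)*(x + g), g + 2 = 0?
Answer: 4050715/1266 ≈ 3199.6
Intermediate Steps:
g = -2 (g = -2 + 0 = -2)
c(x) = 2*x*(-2 + x) (c(x) = (x + x)*(x - 2) = (2*x)*(-2 + x) = 2*x*(-2 + x))
c(-39) - 2047/(-1266) = 2*(-39)*(-2 - 39) - 2047/(-1266) = 2*(-39)*(-41) - 2047*(-1/1266) = 3198 + 2047/1266 = 4050715/1266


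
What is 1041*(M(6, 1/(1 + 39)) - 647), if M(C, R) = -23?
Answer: -697470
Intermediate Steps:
1041*(M(6, 1/(1 + 39)) - 647) = 1041*(-23 - 647) = 1041*(-670) = -697470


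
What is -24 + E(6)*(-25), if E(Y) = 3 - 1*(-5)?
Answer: -224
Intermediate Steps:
E(Y) = 8 (E(Y) = 3 + 5 = 8)
-24 + E(6)*(-25) = -24 + 8*(-25) = -24 - 200 = -224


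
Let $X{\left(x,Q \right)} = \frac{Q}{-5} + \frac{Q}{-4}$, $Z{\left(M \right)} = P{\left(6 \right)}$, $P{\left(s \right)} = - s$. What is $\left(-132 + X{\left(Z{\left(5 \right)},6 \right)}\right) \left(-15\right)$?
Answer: $\frac{4041}{2} \approx 2020.5$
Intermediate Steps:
$Z{\left(M \right)} = -6$ ($Z{\left(M \right)} = \left(-1\right) 6 = -6$)
$X{\left(x,Q \right)} = - \frac{9 Q}{20}$ ($X{\left(x,Q \right)} = Q \left(- \frac{1}{5}\right) + Q \left(- \frac{1}{4}\right) = - \frac{Q}{5} - \frac{Q}{4} = - \frac{9 Q}{20}$)
$\left(-132 + X{\left(Z{\left(5 \right)},6 \right)}\right) \left(-15\right) = \left(-132 - \frac{27}{10}\right) \left(-15\right) = \left(- \frac{1347}{10}\right) \left(-15\right) = \frac{4041}{2}$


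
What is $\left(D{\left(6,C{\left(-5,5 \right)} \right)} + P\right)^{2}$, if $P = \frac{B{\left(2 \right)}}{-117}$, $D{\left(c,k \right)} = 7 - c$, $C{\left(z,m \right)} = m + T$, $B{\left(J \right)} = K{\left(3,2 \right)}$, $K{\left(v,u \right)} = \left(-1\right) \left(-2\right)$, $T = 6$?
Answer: $\frac{13225}{13689} \approx 0.9661$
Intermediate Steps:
$K{\left(v,u \right)} = 2$
$B{\left(J \right)} = 2$
$C{\left(z,m \right)} = 6 + m$ ($C{\left(z,m \right)} = m + 6 = 6 + m$)
$P = - \frac{2}{117}$ ($P = \frac{2}{-117} = 2 \left(- \frac{1}{117}\right) = - \frac{2}{117} \approx -0.017094$)
$\left(D{\left(6,C{\left(-5,5 \right)} \right)} + P\right)^{2} = \left(\left(7 - 6\right) - \frac{2}{117}\right)^{2} = \left(1 - \frac{2}{117}\right)^{2} = \left(\frac{115}{117}\right)^{2} = \frac{13225}{13689}$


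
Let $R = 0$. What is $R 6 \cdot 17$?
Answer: $0$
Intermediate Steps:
$R 6 \cdot 17 = 0 \cdot 6 \cdot 17 = 0 \cdot 17 = 0$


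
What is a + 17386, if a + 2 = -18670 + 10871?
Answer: 9585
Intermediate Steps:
a = -7801 (a = -2 + (-18670 + 10871) = -2 - 7799 = -7801)
a + 17386 = -7801 + 17386 = 9585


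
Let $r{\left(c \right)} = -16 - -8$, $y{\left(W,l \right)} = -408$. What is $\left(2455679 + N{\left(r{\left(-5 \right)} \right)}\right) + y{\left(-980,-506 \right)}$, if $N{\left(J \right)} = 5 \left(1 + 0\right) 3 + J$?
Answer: $2455278$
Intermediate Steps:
$r{\left(c \right)} = -8$ ($r{\left(c \right)} = -16 + 8 = -8$)
$N{\left(J \right)} = 15 + J$ ($N{\left(J \right)} = 5 \cdot 1 \cdot 3 + J = 5 \cdot 3 + J = 15 + J$)
$\left(2455679 + N{\left(r{\left(-5 \right)} \right)}\right) + y{\left(-980,-506 \right)} = \left(2455679 + \left(15 - 8\right)\right) - 408 = \left(2455679 + 7\right) - 408 = 2455686 - 408 = 2455278$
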